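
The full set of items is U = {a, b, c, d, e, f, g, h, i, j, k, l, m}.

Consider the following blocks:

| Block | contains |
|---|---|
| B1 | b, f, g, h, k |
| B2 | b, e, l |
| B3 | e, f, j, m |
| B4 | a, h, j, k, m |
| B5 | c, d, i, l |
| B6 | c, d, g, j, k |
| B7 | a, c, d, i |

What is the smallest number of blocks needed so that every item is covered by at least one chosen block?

B1, B2, B3, and B7 cover everything between them: the union {a, b, c, d, e, f, g, h, i, j, k, l, m} is all of U.
No 3 of the 7 blocks cover everything (all 35 combinations miss at least one item), so 4 is optimal.

4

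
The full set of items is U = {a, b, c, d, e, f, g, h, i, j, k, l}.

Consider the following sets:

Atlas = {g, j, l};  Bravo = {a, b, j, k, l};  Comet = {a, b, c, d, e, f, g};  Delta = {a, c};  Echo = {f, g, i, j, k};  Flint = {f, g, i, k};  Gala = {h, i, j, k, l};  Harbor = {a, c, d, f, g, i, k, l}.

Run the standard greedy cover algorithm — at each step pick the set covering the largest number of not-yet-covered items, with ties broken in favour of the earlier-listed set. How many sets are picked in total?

4

Greedy: pick Harbor (covers 8 new) → pick Bravo (covers 2 new) → pick Comet (covers 1 new) → pick Gala (covers 1 new). Total picks: 4.
(The true minimum cover uses only 2 sets, so greedy is not optimal here.)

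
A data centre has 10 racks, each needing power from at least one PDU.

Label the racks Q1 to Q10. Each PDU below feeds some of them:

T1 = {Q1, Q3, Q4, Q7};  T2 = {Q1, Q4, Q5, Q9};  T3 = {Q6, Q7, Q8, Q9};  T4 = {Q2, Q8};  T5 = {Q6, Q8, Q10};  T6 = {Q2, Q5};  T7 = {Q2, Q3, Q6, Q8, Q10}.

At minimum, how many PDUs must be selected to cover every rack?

3

Take {T2, T3, T7}. Their union is {Q1, Q2, Q3, Q4, Q5, Q6, Q7, Q8, Q9, Q10}, which is all 10 racks.
No 2 of the 7 PDUs cover everything (all 21 combinations miss at least one rack), so 3 is optimal.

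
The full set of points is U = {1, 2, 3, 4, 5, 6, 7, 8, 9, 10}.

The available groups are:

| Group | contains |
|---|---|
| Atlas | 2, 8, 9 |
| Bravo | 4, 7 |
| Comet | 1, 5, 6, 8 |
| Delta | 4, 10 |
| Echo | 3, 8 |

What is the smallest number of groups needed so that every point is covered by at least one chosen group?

5

Take {Atlas, Bravo, Comet, Delta, Echo}. Their union is {1, 2, 3, 4, 5, 6, 7, 8, 9, 10}, which is all 10 points.
No 4 of the 5 groups cover everything (all 5 combinations miss at least one point), so 5 is optimal.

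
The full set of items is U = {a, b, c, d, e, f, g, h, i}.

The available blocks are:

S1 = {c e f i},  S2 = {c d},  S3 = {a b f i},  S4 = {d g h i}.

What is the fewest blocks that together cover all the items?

Take {S1, S3, S4}. Their union is {a, b, c, d, e, f, g, h, i}, which is all 9 items.
Each block has at most 4 items, and 2·4 = 8 < 9 — so at least 3 blocks are needed, and 3 is optimal.

3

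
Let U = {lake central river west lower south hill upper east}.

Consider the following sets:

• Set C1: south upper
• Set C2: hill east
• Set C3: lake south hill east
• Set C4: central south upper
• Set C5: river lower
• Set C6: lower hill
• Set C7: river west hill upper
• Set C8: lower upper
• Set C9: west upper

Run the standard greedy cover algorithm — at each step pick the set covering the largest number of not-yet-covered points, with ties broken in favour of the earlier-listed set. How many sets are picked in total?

Greedy: pick C3 (covers 4 new) → pick C7 (covers 3 new) → pick C4 (covers 1 new) → pick C5 (covers 1 new). Total picks: 4.

4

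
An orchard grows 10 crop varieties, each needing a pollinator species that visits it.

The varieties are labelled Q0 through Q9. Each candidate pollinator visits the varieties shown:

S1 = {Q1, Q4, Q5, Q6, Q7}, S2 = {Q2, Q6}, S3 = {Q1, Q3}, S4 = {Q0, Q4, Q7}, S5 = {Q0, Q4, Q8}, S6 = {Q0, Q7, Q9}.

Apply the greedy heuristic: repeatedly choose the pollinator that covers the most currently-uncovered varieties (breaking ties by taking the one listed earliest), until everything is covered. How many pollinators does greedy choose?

Greedy: pick S1 (covers 5 new) → pick S5 (covers 2 new) → pick S2 (covers 1 new) → pick S3 (covers 1 new) → pick S6 (covers 1 new). Total picks: 5.

5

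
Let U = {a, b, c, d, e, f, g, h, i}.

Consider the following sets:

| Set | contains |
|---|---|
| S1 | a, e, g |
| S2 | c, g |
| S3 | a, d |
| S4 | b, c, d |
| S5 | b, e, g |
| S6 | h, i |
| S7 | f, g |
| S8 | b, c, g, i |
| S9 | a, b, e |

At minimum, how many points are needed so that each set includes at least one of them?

Take T = {a, b, g, h}. Each listed set contains at least one of these, so T is a hitting set of size 4.
No choice of 3 points meets every set, so 4 is the minimum.

4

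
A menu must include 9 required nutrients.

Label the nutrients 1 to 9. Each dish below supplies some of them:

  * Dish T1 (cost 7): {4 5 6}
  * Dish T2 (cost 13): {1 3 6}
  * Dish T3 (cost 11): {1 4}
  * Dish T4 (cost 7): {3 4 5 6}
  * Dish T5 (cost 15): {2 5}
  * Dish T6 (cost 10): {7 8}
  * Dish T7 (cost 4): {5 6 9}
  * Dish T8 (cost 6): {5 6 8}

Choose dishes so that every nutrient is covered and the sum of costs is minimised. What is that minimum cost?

47

T3, T4, T5, T6, T7 together cover every nutrient (T3 ∪ T4 ∪ T5 ∪ T6 ∪ T7 = {1, 2, 3, 4, 5, 6, 7, 8, 9}); total cost 11 + 7 + 15 + 10 + 4 = 47.
No covering selection has total cost below 47.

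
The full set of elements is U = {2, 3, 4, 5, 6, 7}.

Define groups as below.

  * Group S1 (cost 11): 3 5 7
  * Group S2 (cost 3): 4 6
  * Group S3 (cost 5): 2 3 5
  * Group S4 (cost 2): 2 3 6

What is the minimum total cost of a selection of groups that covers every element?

S1, S2, S4 together cover every element (S1 ∪ S2 ∪ S4 = {2, 3, 4, 5, 6, 7}); total cost 11 + 3 + 2 = 16.
The greedy pick S4, S2, S3, S1 costs 21; no covering selection beats 16.

16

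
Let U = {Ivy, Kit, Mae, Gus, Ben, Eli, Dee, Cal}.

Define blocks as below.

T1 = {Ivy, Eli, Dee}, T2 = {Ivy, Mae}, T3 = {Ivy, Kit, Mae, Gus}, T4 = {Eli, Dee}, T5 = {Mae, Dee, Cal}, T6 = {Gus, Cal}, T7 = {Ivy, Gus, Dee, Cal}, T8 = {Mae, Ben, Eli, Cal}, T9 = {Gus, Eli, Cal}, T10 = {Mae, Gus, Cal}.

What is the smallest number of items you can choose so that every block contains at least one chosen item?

3

Take H = {Mae, Dee, Cal}. Each listed block contains at least one of these, so H is a hitting set of size 3.
The blocks T2, T4, T6 are pairwise disjoint, so any hitting set needs a separate item for each — at least 3. Hence 3 is optimal.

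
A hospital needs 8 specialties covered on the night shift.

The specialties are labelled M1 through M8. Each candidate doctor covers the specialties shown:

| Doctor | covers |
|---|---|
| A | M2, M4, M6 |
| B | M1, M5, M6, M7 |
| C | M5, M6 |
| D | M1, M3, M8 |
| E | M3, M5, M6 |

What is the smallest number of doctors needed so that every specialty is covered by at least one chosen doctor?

Take {A, B, D}. Their union is {M1, M2, M3, M4, M5, M6, M7, M8}, which is all 8 specialties.
Only A contains M2, so A is forced; the remaining 5 specialties need at least 2 more doctors (each remaining doctor adds at most 3) — so at least 3 doctors are needed, and 3 is optimal.

3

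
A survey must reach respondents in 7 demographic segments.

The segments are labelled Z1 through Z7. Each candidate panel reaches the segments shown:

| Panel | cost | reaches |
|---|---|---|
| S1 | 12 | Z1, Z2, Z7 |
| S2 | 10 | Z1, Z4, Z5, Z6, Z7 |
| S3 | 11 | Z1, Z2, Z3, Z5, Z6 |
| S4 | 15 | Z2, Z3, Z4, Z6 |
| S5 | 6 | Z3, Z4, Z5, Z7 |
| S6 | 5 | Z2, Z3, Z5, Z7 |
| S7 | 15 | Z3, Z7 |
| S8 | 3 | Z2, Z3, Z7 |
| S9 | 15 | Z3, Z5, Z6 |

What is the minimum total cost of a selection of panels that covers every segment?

13

S2, S8 together cover every segment (S2 ∪ S8 = {Z1, Z2, Z3, Z4, Z5, Z6, Z7}); total cost 10 + 3 = 13.
No covering selection has total cost below 13.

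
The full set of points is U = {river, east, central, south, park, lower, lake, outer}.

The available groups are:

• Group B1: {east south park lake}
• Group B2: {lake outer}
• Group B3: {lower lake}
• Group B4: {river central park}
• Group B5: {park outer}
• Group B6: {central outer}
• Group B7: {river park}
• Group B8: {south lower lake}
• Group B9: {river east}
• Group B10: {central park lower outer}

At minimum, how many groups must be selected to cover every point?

3

Take {B8, B9, B10}. Their union is {river, east, central, south, park, lower, lake, outer}, which is all 8 points.
No 2 of the 10 groups cover everything (all 45 combinations miss at least one point), so 3 is optimal.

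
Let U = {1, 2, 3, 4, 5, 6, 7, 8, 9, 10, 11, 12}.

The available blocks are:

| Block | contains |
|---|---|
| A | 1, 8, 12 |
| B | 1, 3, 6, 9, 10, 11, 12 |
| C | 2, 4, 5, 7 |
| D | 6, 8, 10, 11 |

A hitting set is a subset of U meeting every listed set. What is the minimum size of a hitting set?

3

The 3 elements {5, 6, 12} hit every block.
No choice of 2 elements meets every block, so 3 is the minimum.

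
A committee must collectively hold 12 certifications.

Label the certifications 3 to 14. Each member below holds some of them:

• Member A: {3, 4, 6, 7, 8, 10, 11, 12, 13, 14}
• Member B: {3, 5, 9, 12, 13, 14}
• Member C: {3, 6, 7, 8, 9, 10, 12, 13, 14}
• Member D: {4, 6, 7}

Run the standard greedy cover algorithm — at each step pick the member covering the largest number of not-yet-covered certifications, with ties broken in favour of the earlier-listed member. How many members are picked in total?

Greedy: pick A (covers 10 new) → pick B (covers 2 new). Total picks: 2.

2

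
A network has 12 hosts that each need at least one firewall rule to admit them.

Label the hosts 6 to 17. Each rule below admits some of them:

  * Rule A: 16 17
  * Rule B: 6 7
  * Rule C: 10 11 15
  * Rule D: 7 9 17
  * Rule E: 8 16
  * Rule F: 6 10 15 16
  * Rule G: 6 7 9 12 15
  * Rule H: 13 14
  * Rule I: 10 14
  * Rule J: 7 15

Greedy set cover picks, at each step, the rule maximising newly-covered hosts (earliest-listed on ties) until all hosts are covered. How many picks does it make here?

Greedy: pick G (covers 5 new) → pick A (covers 2 new) → pick C (covers 2 new) → pick H (covers 2 new) → pick E (covers 1 new). Total picks: 5.

5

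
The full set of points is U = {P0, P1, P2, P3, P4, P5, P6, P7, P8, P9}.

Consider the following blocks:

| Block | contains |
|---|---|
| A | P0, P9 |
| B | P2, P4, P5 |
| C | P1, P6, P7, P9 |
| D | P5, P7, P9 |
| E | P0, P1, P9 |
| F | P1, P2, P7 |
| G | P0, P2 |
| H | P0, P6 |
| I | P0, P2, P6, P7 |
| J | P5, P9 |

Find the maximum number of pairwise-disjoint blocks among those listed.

3

F, H, J are pairwise disjoint (F={P1,P2,P7}; H={P0,P6}; J={P5,P9}).
Every remaining block overlaps one of these, and no 4 of the listed blocks are pairwise disjoint, so 3 is the maximum.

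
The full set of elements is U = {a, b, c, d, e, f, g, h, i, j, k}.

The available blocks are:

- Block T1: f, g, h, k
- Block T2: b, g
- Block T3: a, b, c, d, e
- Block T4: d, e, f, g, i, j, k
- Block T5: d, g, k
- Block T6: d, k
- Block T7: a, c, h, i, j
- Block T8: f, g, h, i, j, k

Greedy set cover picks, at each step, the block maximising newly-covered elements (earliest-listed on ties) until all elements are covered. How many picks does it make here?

Greedy: pick T4 (covers 7 new) → pick T3 (covers 3 new) → pick T1 (covers 1 new). Total picks: 3.
(The true minimum cover uses only 2 blocks, so greedy is not optimal here.)

3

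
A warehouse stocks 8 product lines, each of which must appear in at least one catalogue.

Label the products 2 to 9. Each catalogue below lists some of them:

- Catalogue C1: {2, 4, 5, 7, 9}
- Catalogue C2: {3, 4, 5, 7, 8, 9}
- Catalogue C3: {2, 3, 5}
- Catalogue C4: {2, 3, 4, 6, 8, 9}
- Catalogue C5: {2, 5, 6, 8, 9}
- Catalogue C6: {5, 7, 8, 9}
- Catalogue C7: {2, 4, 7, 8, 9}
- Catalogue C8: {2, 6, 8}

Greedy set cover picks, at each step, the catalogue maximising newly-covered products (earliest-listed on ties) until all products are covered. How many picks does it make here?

Greedy: pick C2 (covers 6 new) → pick C4 (covers 2 new). Total picks: 2.

2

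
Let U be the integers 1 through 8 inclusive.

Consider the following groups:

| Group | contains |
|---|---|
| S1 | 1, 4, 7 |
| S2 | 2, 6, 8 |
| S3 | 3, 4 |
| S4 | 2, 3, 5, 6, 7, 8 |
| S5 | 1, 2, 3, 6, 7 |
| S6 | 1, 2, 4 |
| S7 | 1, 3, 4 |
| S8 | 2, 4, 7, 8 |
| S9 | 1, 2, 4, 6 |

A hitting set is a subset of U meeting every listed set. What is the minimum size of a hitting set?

2

The 2 elements {2, 4} hit every group.
The groups S1, S2 are pairwise disjoint, so any hitting set needs a separate element for each — at least 2. Hence 2 is optimal.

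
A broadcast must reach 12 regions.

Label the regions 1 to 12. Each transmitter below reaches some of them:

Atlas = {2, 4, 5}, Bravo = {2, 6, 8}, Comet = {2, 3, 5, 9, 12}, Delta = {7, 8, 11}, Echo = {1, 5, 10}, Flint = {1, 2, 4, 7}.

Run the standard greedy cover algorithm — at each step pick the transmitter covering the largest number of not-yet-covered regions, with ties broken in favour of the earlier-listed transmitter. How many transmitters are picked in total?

Greedy: pick Comet (covers 5 new) → pick Delta (covers 3 new) → pick Echo (covers 2 new) → pick Atlas (covers 1 new) → pick Bravo (covers 1 new). Total picks: 5.

5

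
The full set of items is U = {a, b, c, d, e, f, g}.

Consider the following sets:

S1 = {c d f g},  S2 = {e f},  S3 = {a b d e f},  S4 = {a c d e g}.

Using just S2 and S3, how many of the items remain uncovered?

2

Union of S2, S3 = {a, b, d, e, f}.
Not covered: c, g — 2 items.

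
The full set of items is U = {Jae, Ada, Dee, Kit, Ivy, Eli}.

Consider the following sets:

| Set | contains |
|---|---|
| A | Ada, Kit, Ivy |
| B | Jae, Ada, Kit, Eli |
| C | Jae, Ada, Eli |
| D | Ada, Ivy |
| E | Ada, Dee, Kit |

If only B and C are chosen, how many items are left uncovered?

Union of B, C = {Jae, Ada, Kit, Eli}.
Not covered: Dee, Ivy — 2 items.

2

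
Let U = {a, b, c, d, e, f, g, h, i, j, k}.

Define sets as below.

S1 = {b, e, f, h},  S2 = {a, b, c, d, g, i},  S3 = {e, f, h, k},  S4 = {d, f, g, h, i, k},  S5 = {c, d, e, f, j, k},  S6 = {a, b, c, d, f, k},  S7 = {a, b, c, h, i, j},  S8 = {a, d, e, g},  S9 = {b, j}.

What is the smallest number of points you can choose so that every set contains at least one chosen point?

T = {b, d, k} meets every set (each contains at least one member of T), and |T| = 3.
No choice of 2 points meets every set, so 3 is the minimum.

3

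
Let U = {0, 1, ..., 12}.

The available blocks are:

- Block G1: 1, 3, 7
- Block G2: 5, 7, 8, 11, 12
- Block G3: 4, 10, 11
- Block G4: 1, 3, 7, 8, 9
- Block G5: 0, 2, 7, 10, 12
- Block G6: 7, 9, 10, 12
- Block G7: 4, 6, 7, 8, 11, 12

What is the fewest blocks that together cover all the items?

4

Take {G2, G4, G5, G7}. Their union is {0, 1, 2, 3, 4, 5, 6, 7, 8, 9, 10, 11, 12}, which is all 13 items.
Only G2 contains 5, so G2 is forced; the remaining 8 items need at least 3 more blocks (each remaining block adds at most 3) — so at least 4 blocks are needed, and 4 is optimal.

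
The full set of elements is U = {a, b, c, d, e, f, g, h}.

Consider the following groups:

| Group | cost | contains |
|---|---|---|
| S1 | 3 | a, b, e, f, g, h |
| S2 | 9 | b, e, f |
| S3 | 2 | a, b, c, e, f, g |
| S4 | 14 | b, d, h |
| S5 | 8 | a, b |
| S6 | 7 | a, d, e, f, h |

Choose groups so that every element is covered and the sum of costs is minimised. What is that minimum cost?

S3, S6 together cover every element (S3 ∪ S6 = {a, b, c, d, e, f, g, h}); total cost 2 + 7 = 9.
The greedy pick S3, S1, S6 costs 12; no covering selection beats 9.

9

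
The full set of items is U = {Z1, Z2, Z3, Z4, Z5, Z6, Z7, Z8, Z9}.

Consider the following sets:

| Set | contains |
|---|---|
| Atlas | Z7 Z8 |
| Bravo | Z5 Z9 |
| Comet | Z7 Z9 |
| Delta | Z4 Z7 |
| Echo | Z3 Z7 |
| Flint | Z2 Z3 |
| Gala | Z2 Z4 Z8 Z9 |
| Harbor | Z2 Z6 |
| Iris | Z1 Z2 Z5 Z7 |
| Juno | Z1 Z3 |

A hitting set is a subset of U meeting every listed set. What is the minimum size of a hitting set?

H = {Z2, Z3, Z7, Z9} meets every set (each contains at least one member of H), and |H| = 4.
The sets Bravo, Delta, Harbor, Juno are pairwise disjoint, so any hitting set needs a separate item for each — at least 4. Hence 4 is optimal.

4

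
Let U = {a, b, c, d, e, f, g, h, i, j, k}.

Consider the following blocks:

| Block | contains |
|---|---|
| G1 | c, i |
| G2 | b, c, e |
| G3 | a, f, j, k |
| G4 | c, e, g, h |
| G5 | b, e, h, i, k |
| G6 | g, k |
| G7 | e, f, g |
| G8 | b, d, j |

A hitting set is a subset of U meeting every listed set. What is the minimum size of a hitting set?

4

The 4 items {c, e, j, k} hit every block.
No choice of 3 items meets every block, so 4 is the minimum.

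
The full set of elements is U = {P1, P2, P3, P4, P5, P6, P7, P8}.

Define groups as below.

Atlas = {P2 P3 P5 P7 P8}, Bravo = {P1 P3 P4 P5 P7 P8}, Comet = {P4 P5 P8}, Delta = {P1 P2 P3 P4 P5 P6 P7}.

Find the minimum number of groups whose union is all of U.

2

Comet and Delta cover everything between them: the union {P1, P2, P3, P4, P5, P6, P7, P8} is all of U.
No single group has all 8 elements (the largest, Delta, has 7), so 2 is optimal.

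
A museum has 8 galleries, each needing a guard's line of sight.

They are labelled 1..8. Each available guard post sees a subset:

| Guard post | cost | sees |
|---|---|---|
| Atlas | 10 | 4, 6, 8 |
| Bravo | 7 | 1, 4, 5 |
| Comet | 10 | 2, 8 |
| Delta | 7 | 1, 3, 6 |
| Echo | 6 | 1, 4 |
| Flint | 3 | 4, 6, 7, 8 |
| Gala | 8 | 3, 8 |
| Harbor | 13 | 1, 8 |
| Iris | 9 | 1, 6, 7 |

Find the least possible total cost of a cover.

27

Bravo, Comet, Delta, Flint together cover every gallery (Bravo ∪ Comet ∪ Delta ∪ Flint = {1, 2, 3, 4, 5, 6, 7, 8}); total cost 7 + 10 + 7 + 3 = 27.
No covering selection has total cost below 27.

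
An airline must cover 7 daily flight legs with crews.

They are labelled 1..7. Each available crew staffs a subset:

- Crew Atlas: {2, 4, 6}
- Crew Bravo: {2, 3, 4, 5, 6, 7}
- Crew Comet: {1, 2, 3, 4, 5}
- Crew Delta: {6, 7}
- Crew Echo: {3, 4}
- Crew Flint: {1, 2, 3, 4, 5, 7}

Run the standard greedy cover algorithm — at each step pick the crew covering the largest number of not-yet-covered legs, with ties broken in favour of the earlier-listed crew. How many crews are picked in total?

Greedy: pick Bravo (covers 6 new) → pick Comet (covers 1 new). Total picks: 2.

2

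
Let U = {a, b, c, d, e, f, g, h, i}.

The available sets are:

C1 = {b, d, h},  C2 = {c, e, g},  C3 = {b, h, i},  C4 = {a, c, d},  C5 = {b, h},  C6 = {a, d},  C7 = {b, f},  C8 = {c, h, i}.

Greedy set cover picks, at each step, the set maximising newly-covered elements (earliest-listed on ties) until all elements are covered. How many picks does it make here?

5

Greedy: pick C1 (covers 3 new) → pick C2 (covers 3 new) → pick C3 (covers 1 new) → pick C4 (covers 1 new) → pick C7 (covers 1 new). Total picks: 5.
(The true minimum cover uses only 4 sets, so greedy is not optimal here.)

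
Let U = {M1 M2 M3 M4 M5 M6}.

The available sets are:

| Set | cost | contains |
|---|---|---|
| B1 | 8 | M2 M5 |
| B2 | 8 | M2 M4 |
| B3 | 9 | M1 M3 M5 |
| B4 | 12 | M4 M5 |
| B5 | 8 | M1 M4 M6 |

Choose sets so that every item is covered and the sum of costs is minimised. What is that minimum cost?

25

B2, B3, B5 together cover every item (B2 ∪ B3 ∪ B5 = {M1, M2, M3, M4, M5, M6}); total cost 8 + 9 + 8 = 25.
No covering selection has total cost below 25.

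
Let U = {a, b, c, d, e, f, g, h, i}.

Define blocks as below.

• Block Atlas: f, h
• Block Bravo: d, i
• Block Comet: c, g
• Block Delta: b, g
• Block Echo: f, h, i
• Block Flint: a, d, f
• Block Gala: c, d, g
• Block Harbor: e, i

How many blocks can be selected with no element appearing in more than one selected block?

Atlas, Bravo, Comet are pairwise disjoint (Atlas={f,h}; Bravo={d,i}; Comet={c,g}).
Every remaining block overlaps one of these, and no 4 of the listed blocks are pairwise disjoint, so 3 is the maximum.

3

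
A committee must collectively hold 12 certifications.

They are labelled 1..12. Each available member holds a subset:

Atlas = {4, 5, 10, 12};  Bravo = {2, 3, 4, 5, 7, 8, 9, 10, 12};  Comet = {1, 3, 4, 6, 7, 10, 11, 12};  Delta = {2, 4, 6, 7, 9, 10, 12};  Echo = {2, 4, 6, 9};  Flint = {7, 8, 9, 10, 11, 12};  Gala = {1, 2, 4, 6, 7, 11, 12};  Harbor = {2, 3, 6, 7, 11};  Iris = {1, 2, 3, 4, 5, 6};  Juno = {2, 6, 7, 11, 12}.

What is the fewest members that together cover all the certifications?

2

Take {Bravo, Gala}. Their union is {1, 2, 3, 4, 5, 6, 7, 8, 9, 10, 11, 12}, which is all 12 certifications.
No single member has all 12 certifications (the largest, Bravo, has 9), so 2 is optimal.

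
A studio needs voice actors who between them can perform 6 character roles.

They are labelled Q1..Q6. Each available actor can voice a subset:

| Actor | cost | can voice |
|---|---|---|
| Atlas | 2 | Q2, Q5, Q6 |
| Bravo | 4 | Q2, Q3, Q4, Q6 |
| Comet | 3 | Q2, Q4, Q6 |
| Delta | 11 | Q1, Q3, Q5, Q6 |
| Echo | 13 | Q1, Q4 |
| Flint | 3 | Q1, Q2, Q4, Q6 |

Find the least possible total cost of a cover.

9

Atlas, Bravo, Flint together cover every role (Atlas ∪ Bravo ∪ Flint = {Q1, Q2, Q3, Q4, Q5, Q6}); total cost 2 + 4 + 3 = 9.
No covering selection has total cost below 9.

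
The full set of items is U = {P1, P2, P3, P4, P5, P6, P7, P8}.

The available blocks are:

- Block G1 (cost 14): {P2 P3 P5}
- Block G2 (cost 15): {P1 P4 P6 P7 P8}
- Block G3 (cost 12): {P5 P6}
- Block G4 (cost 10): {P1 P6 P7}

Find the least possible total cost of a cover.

G1, G2 together cover every item (G1 ∪ G2 = {P1, P2, P3, P4, P5, P6, P7, P8}); total cost 14 + 15 = 29.
No covering selection has total cost below 29.

29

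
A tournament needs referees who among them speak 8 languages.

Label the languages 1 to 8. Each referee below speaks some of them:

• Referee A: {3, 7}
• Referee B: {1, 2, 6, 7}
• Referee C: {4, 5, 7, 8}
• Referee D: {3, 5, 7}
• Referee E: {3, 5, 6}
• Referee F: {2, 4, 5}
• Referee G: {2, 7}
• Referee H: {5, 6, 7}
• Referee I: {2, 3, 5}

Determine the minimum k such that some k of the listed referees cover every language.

B and C and D together: B ∪ C ∪ D = {1, 2, 3, 4, 5, 6, 7, 8} — every language is covered.
Only B contains 1, so B is forced; the remaining 4 languages need at least 2 more referees (each remaining referee adds at most 3) — so at least 3 referees are needed, and 3 is optimal.

3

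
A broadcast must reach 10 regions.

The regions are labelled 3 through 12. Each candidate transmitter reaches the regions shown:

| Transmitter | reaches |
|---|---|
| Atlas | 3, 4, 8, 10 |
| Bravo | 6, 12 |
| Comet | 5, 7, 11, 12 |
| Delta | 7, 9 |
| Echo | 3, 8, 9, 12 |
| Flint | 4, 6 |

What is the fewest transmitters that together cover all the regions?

Take {Atlas, Bravo, Comet, Echo}. Their union is {3, 4, 5, 6, 7, 8, 9, 10, 11, 12}, which is all 10 regions.
No 3 of the 6 transmitters cover everything (all 20 combinations miss at least one region), so 4 is optimal.

4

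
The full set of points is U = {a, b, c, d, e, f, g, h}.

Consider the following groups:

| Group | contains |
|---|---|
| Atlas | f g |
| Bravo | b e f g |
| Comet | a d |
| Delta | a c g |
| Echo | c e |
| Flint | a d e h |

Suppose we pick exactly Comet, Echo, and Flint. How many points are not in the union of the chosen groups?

3

Union of Comet, Echo, Flint = {a, c, d, e, h}.
Not covered: b, f, g — 3 points.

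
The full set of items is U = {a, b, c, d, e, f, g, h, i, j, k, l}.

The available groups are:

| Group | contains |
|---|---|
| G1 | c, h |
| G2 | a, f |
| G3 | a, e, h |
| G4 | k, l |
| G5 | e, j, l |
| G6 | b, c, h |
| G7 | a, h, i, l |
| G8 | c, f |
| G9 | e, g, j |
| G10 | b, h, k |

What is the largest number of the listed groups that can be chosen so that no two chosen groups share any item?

G1, G2, G4, G9 are pairwise disjoint (G1={c,h}; G2={a,f}; G4={k,l}; G9={e,g,j}).
Every remaining group overlaps one of these, and no 5 of the listed groups are pairwise disjoint, so 4 is the maximum.

4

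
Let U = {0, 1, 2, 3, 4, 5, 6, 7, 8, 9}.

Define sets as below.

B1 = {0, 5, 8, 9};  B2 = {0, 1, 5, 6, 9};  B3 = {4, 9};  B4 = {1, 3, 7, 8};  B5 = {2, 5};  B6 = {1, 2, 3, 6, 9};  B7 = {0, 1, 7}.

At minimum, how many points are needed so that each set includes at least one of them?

H = {1, 4, 5} meets every set (each contains at least one member of H), and |H| = 3.
The sets B3, B4, B5 are pairwise disjoint, so any hitting set needs a separate point for each — at least 3. Hence 3 is optimal.

3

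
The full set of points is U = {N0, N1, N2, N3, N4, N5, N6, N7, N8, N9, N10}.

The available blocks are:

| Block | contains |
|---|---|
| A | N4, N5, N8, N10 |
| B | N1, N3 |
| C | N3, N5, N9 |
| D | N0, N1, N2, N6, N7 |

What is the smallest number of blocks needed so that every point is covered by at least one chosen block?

Take {A, C, D}. Their union is {N0, N1, N2, N3, N4, N5, N6, N7, N8, N9, N10}, which is all 11 points.
Each block has at most 5 points, and 2·5 = 10 < 11 — so at least 3 blocks are needed, and 3 is optimal.

3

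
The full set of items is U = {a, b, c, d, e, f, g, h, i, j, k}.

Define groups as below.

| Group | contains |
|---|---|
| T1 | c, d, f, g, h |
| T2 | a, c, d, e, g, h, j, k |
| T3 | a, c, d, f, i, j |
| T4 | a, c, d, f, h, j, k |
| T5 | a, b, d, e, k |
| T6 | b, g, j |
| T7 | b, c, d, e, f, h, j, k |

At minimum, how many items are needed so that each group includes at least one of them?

Take T = {b, c}. Each listed group contains at least one of these, so T is a hitting set of size 2.
No single item lies in every group, so at least 2 are needed and 2 is optimal.

2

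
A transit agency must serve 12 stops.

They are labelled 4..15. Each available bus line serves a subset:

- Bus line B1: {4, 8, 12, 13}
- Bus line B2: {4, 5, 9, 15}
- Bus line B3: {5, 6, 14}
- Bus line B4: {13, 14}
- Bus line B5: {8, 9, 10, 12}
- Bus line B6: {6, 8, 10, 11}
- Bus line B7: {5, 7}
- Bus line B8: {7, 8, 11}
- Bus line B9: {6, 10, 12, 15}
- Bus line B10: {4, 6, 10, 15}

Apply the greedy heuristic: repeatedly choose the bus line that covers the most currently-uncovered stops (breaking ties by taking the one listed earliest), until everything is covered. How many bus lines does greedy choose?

5

Greedy: pick B1 (covers 4 new) → pick B2 (covers 3 new) → pick B6 (covers 3 new) → pick B3 (covers 1 new) → pick B7 (covers 1 new). Total picks: 5.
(The true minimum cover uses only 4 bus lines, so greedy is not optimal here.)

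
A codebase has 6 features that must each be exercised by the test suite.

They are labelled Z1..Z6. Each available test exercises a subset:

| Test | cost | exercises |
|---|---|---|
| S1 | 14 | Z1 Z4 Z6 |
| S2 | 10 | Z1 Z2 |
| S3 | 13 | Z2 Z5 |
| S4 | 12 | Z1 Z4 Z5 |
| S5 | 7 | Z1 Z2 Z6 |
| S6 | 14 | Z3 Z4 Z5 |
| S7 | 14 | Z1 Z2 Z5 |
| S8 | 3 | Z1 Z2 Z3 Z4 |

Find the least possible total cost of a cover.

S5, S6 together cover every feature (S5 ∪ S6 = {Z1, Z2, Z3, Z4, Z5, Z6}); total cost 7 + 14 = 21.
The greedy pick S8, S5, S4 costs 22; no covering selection beats 21.

21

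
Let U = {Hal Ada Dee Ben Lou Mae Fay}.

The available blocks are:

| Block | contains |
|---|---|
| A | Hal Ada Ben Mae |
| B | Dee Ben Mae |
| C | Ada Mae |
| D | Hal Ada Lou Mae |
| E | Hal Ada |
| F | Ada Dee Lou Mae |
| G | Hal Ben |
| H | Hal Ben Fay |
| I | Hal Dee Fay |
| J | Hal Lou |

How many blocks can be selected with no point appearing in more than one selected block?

B, E are pairwise disjoint (B={Dee,Ben,Mae}; E={Hal,Ada}).
Every remaining block overlaps one of these, and no 3 of the listed blocks are pairwise disjoint, so 2 is the maximum.

2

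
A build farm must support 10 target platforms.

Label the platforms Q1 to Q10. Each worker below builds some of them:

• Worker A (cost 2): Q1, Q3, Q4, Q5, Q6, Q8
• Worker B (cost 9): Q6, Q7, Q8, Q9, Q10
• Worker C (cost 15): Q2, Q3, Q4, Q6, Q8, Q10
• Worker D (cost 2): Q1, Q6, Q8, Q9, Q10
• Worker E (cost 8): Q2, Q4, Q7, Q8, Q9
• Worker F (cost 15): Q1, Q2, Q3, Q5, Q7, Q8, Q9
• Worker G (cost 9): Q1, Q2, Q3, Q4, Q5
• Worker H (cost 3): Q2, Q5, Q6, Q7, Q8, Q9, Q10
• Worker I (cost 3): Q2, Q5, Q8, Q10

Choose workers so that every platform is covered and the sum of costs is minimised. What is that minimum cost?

5

A, H together cover every platform (A ∪ H = {Q1, Q2, Q3, Q4, Q5, Q6, Q7, Q8, Q9, Q10}); total cost 2 + 3 = 5.
No covering selection has total cost below 5.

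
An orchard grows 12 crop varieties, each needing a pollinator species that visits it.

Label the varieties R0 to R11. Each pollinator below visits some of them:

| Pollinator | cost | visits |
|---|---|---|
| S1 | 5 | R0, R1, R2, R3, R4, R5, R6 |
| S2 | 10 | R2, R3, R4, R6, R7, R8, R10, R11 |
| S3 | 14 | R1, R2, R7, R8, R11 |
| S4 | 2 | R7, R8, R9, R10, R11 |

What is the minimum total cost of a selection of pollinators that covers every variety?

7

S1, S4 together cover every variety (S1 ∪ S4 = {R0, R1, R2, R3, R4, R5, R6, R7, R8, R9, R10, R11}); total cost 5 + 2 = 7.
No covering selection has total cost below 7.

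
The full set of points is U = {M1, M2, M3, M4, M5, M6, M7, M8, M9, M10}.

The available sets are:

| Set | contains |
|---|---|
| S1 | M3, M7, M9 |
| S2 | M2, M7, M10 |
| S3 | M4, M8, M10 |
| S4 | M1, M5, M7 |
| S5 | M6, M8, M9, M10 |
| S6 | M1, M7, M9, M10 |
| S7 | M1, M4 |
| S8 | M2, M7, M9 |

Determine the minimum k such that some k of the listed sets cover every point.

S1 and S2 and S3 and S4 and S5 together: S1 ∪ S2 ∪ S3 ∪ S4 ∪ S5 = {M1, M2, M3, M4, M5, M6, M7, M8, M9, M10} — every point is covered.
No 4 of the 8 sets cover everything (all 70 combinations miss at least one point), so 5 is optimal.

5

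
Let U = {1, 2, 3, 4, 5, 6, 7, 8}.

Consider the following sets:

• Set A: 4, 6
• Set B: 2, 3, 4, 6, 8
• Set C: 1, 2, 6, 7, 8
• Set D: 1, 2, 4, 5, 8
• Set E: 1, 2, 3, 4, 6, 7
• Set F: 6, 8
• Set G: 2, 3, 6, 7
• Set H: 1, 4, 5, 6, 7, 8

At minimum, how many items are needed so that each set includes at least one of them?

2

Take T = {1, 6}. Each listed set contains at least one of these, so T is a hitting set of size 2.
No single item lies in every set, so at least 2 are needed and 2 is optimal.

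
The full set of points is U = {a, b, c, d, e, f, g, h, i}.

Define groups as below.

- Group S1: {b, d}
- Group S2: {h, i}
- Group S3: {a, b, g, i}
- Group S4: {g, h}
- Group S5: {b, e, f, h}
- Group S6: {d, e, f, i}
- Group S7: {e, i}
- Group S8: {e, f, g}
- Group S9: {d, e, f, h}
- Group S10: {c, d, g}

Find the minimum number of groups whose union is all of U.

Take {S3, S5, S10}. Their union is {a, b, c, d, e, f, g, h, i}, which is all 9 points.
Each group has at most 4 points, and 2·4 = 8 < 9 — so at least 3 groups are needed, and 3 is optimal.

3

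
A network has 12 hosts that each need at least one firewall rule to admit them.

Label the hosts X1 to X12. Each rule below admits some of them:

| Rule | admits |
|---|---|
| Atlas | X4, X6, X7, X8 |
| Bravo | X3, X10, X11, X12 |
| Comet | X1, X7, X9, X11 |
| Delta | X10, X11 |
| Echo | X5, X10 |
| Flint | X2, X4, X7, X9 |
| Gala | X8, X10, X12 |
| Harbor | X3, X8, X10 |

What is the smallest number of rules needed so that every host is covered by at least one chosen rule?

5

Take {Atlas, Bravo, Comet, Echo, Flint}. Their union is {X1, X2, X3, X4, X5, X6, X7, X8, X9, X10, X11, X12}, which is all 12 hosts.
No 4 of the 8 rules cover everything (all 70 combinations miss at least one host), so 5 is optimal.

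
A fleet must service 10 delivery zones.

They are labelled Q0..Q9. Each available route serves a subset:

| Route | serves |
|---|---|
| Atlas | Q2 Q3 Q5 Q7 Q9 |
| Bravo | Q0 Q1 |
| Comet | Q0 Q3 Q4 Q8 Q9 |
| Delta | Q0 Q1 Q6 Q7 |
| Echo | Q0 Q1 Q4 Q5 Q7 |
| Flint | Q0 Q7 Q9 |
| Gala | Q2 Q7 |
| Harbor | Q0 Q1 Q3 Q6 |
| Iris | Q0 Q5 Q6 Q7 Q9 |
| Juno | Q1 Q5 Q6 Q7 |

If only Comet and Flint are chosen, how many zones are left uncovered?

Union of Comet, Flint = {Q0, Q3, Q4, Q7, Q8, Q9}.
Not covered: Q1, Q2, Q5, Q6 — 4 zones.

4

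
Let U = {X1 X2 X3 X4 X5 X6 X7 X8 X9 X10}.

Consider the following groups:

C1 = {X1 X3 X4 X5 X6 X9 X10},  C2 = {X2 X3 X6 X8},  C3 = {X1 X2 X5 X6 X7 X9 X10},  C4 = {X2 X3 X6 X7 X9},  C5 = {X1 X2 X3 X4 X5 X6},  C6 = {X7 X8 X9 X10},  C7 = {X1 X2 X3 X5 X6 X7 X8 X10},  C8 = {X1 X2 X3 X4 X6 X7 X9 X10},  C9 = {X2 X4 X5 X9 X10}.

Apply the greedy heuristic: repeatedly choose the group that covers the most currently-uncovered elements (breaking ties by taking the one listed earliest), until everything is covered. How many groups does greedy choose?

Greedy: pick C7 (covers 8 new) → pick C1 (covers 2 new). Total picks: 2.

2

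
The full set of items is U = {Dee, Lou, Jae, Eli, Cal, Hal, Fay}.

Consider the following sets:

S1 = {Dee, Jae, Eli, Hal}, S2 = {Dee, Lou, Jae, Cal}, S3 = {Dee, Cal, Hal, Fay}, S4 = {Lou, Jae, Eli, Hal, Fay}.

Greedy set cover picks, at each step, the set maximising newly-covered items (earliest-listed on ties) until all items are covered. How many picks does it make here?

2

Greedy: pick S4 (covers 5 new) → pick S2 (covers 2 new). Total picks: 2.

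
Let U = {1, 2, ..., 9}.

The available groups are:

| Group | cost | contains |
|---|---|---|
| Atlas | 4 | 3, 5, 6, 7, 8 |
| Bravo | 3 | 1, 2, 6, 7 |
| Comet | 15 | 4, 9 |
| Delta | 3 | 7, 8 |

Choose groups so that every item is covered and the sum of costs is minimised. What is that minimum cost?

Atlas, Bravo, Comet together cover every item (Atlas ∪ Bravo ∪ Comet = {1, 2, 3, 4, 5, 6, 7, 8, 9}); total cost 4 + 3 + 15 = 22.
No covering selection has total cost below 22.

22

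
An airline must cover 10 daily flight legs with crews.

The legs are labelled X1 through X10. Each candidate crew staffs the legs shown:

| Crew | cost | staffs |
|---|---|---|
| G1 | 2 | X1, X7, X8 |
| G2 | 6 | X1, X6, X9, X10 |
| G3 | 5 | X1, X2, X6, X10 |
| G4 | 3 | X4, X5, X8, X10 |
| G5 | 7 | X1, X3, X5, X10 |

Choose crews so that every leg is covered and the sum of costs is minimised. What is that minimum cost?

G1, G2, G3, G4, G5 together cover every leg (G1 ∪ G2 ∪ G3 ∪ G4 ∪ G5 = {X1, X2, X3, X4, X5, X6, X7, X8, X9, X10}); total cost 2 + 6 + 5 + 3 + 7 = 23.
No covering selection has total cost below 23.

23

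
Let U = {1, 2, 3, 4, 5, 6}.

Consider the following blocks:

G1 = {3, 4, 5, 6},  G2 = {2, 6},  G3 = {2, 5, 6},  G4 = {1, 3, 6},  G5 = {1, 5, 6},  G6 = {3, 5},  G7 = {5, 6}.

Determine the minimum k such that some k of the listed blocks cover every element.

3

G1 and G2 and G4 together: G1 ∪ G2 ∪ G4 = {1, 2, 3, 4, 5, 6} — every element is covered.
Only G1 contains 4, so G1 is forced; the remaining 2 elements need at least 2 more blocks (each remaining block adds at most 1) — so at least 3 blocks are needed, and 3 is optimal.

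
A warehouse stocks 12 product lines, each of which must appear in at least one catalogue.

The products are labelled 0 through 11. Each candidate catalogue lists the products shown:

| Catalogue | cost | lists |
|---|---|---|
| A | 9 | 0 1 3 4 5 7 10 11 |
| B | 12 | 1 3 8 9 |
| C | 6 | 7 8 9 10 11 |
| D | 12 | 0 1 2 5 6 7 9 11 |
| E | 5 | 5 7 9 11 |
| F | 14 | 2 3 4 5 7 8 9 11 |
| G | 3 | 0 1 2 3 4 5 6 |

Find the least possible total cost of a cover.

9

C, G together cover every product (C ∪ G = {0, 1, 2, 3, 4, 5, 6, 7, 8, 9, 10, 11}); total cost 6 + 3 = 9.
No covering selection has total cost below 9.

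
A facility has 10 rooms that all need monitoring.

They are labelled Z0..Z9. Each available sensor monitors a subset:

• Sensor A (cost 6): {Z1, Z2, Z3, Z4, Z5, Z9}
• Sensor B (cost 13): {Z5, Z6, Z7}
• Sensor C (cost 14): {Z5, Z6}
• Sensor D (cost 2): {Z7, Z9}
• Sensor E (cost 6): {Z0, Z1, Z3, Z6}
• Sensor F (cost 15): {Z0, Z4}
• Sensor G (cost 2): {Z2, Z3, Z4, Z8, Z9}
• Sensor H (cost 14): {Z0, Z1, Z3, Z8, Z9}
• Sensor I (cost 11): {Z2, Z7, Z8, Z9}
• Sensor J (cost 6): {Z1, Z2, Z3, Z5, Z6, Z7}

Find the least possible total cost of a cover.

14

E, G, J together cover every room (E ∪ G ∪ J = {Z0, Z1, Z2, Z3, Z4, Z5, Z6, Z7, Z8, Z9}); total cost 6 + 2 + 6 = 14.
No covering selection has total cost below 14.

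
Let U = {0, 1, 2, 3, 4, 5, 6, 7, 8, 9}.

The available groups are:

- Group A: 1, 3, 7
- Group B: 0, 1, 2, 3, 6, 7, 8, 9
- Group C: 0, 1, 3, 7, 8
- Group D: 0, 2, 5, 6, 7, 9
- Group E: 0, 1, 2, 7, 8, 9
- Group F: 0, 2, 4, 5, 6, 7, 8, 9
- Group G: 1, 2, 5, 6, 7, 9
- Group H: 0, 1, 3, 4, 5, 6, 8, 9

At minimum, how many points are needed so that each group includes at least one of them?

T = {3, 9} meets every group (each contains at least one member of T), and |T| = 2.
No single point lies in every group, so at least 2 are needed and 2 is optimal.

2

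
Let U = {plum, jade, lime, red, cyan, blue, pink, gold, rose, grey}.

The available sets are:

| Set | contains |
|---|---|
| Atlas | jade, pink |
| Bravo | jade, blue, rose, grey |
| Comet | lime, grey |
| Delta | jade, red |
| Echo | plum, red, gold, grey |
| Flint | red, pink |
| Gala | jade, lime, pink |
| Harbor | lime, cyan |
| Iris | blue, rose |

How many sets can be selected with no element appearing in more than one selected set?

Atlas, Echo, Harbor, Iris are pairwise disjoint (Atlas={jade,pink}; Echo={plum,red,gold,grey}; Harbor={lime,cyan}; Iris={blue,rose}).
Every remaining set overlaps one of these, and no 5 of the listed sets are pairwise disjoint, so 4 is the maximum.

4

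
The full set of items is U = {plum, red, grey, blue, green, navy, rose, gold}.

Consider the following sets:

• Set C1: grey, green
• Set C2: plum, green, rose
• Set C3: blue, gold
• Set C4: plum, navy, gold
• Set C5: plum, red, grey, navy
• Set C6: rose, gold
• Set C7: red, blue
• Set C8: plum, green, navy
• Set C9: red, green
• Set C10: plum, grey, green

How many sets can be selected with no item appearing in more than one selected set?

3

C6, C7, C10 are pairwise disjoint (C6={rose,gold}; C7={red,blue}; C10={plum,grey,green}).
Every remaining set overlaps one of these, and no 4 of the listed sets are pairwise disjoint, so 3 is the maximum.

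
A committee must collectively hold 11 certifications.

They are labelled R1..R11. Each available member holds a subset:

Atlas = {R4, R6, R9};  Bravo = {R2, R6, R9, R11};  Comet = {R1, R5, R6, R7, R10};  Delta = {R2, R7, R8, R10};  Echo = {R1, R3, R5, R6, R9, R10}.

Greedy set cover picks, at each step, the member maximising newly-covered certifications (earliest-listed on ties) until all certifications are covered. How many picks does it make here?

Greedy: pick Echo (covers 6 new) → pick Delta (covers 3 new) → pick Atlas (covers 1 new) → pick Bravo (covers 1 new). Total picks: 4.

4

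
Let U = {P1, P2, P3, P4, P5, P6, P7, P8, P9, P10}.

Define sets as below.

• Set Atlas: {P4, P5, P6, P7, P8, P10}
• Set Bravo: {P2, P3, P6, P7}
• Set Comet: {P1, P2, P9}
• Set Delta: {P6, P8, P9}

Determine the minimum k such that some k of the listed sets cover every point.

Take {Atlas, Bravo, Comet}. Their union is {P1, P2, P3, P4, P5, P6, P7, P8, P9, P10}, which is all 10 points.
Only Comet contains P1, so Comet is forced; the remaining 7 points need at least 2 more sets (each remaining set adds at most 6) — so at least 3 sets are needed, and 3 is optimal.

3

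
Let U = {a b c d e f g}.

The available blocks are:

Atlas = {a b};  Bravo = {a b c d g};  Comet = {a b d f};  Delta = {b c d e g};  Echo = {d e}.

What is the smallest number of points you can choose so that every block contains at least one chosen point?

2

Take H = {a, d}. Each listed block contains at least one of these, so H is a hitting set of size 2.
The blocks Atlas, Echo are pairwise disjoint, so any hitting set needs a separate point for each — at least 2. Hence 2 is optimal.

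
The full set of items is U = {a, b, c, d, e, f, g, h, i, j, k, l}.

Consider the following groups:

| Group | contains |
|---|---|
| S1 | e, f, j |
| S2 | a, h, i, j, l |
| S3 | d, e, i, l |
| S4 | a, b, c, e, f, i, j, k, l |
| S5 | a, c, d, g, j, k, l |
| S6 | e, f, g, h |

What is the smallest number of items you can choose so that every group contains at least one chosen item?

T = {a, e} meets every group (each contains at least one member of T), and |T| = 2.
No single item lies in every group, so at least 2 are needed and 2 is optimal.

2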